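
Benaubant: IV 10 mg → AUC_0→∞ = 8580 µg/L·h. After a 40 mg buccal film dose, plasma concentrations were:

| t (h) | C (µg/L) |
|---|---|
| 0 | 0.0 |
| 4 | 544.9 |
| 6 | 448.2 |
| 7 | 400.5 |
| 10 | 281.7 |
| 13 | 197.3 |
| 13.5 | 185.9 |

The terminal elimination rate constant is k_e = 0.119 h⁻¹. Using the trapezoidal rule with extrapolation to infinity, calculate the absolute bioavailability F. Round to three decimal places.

Trapezoidal AUC_0→13.5 (buccal film):
  [0→4]: (0.0+544.9)/2 × 4 = 1089.8
  [4→6]: (544.9+448.2)/2 × 2 = 993.1
  [6→7]: (448.2+400.5)/2 × 1 = 424.35
  [7→10]: (400.5+281.7)/2 × 3 = 1023.3
  [10→13]: (281.7+197.3)/2 × 3 = 718.5
  [13→13.5]: (197.3+185.9)/2 × 0.5 = 95.8
  Sum = 4344.85 µg/L·h
Tail: C_last/k_e = 185.9/0.119 = 1562.185
AUC_0→∞ (buccal film) = 4344.85 + 1562.185 = 5907.035 µg/L·h
F = (AUC_ev/D_ev)/(AUC_iv/D_iv) = (5907.035/40)/(8580/10) = 147.676/858 = 0.1721

F = 0.172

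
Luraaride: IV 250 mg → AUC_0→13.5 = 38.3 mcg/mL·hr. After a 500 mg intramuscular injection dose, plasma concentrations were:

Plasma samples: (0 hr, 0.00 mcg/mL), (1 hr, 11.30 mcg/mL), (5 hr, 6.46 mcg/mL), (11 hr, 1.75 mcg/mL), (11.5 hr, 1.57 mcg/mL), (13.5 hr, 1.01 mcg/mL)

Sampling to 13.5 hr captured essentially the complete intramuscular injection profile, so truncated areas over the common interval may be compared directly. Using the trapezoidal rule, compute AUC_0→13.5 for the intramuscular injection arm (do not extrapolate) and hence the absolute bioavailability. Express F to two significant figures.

Trapezoidal AUC_0→13.5 (intramuscular injection):
  [0→1]: (0.00+11.30)/2 × 1 = 5.65
  [1→5]: (11.30+6.46)/2 × 4 = 35.52
  [5→11]: (6.46+1.75)/2 × 6 = 24.63
  [11→11.5]: (1.75+1.57)/2 × 0.5 = 0.83
  [11.5→13.5]: (1.57+1.01)/2 × 2 = 2.58
  Sum = 69.21 mcg/mL·hr
F = (AUC_ev/D_ev)/(AUC_iv/D_iv) = (69.21/500)/(38.3/250) = 0.13842/0.1532 = 0.9035

F = 0.90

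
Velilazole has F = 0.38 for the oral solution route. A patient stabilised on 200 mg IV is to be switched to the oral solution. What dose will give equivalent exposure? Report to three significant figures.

For equal systemic exposure: F × D_ev = D_iv
D_ev = D_iv / F = 200 / 0.38 = 526.316 mg

D_oral = 526 mg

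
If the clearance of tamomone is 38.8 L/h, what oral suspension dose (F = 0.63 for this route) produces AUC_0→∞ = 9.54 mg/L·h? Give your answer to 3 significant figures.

Dose = CL × AUC_0→∞ / F
     = 38.8 × 9.54 / 0.63 = 587.543 mg

Dose = 588 mg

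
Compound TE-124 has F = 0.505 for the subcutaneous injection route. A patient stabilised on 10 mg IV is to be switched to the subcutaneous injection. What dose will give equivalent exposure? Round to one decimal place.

D_subcutaneous = 19.8 mg

For equal systemic exposure: F × D_ev = D_iv
D_ev = D_iv / F = 10 / 0.505 = 19.802 mg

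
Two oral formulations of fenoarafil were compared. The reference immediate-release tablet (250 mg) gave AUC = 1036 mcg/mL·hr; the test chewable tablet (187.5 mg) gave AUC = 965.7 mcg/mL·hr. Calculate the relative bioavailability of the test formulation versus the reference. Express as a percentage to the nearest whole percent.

F_rel = 124%

F_rel = (AUC_test/D_test) / (AUC_ref/D_ref)
      = (965.7/187.5) / (1036/250)
      = 5.1504 / 4.144 = 1.2429 = 124.29%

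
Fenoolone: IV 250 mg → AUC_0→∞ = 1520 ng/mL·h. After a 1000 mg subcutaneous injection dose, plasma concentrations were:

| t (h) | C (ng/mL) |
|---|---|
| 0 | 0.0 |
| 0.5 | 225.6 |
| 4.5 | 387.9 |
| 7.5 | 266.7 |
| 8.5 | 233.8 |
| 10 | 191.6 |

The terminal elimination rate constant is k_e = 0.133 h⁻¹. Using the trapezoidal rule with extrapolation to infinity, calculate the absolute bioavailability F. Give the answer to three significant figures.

F = 0.703

Trapezoidal AUC_0→10 (subcutaneous injection):
  [0→0.5]: (0.0+225.6)/2 × 0.5 = 56.4
  [0.5→4.5]: (225.6+387.9)/2 × 4 = 1227.0
  [4.5→7.5]: (387.9+266.7)/2 × 3 = 981.9
  [7.5→8.5]: (266.7+233.8)/2 × 1 = 250.25
  [8.5→10]: (233.8+191.6)/2 × 1.5 = 319.05
  Sum = 2834.6 ng/mL·h
Tail: C_last/k_e = 191.6/0.133 = 1440.602
AUC_0→∞ (subcutaneous injection) = 2834.6 + 1440.602 = 4275.202 ng/mL·h
F = (AUC_ev/D_ev)/(AUC_iv/D_iv) = (4275.202/1000)/(1520/250) = 4.275202/6.08 = 0.7032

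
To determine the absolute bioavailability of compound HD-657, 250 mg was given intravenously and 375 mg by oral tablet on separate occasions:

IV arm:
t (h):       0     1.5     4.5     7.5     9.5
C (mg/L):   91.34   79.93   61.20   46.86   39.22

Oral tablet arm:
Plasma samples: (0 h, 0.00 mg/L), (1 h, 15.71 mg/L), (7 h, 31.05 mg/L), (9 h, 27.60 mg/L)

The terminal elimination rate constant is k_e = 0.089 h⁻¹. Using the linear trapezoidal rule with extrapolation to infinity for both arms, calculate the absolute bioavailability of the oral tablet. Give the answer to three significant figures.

F = 0.335

Trapezoidal AUC_0→9.5 (IV):
  [0→1.5]: (91.34+79.93)/2 × 1.5 = 128.4525
  [1.5→4.5]: (79.93+61.20)/2 × 3 = 211.695
  [4.5→7.5]: (61.20+46.86)/2 × 3 = 162.09
  [7.5→9.5]: (46.86+39.22)/2 × 2 = 86.08
  Sum = 588.3175 mg/L·h
IV tail: 39.22/0.089 = 440.674; AUC_iv,0→∞ = 588.3175 + 440.674 = 1028.9915 mg/L·h
Trapezoidal AUC_0→9 (oral tablet):
  [0→1]: (0.00+15.71)/2 × 1 = 7.855
  [1→7]: (15.71+31.05)/2 × 6 = 140.28
  [7→9]: (31.05+27.60)/2 × 2 = 58.65
  Sum = 206.785 mg/L·h
oral tablet tail: 27.60/0.089 = 310.112; AUC_ev,0→∞ = 206.785 + 310.112 = 516.897 mg/L·h
F = (AUC_ev/D_ev)/(AUC_iv/D_iv) = (516.897/375)/(1028.9915/250) = 1.378392/4.115966 = 0.3349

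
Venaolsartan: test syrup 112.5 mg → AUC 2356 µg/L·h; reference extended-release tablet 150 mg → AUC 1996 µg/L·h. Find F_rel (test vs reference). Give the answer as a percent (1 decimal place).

F_rel = 157.4%

F_rel = (AUC_test/D_test) / (AUC_ref/D_ref)
      = (2356/112.5) / (1996/150)
      = 20.9422 / 13.3067 = 1.5738 = 157.38%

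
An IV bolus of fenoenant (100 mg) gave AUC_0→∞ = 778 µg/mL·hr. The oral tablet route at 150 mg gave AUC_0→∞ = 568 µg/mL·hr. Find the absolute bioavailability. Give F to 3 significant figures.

F = 0.487

F = (AUC_ev / D_ev) / (AUC_iv / D_iv)
  = (568/150) / (778/100)
  = 3.78667 / 7.78 = 0.4867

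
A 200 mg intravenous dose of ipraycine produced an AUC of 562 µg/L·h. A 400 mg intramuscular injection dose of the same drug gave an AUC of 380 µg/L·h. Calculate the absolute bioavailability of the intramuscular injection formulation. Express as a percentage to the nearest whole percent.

F = 34%

F = (AUC_ev / D_ev) / (AUC_iv / D_iv)
  = (380/400) / (562/200)
  = 0.95 / 2.81 = 0.3381
  = 33.81%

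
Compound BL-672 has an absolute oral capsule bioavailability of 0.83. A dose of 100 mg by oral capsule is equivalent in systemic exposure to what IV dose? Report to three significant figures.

Systemic exposure from an extravascular dose = F × D_ev, so the equivalent IV dose is F × D_ev.
D_iv = F × D_ev = 0.83 × 100 = 83 mg

D_iv = 83.0 mg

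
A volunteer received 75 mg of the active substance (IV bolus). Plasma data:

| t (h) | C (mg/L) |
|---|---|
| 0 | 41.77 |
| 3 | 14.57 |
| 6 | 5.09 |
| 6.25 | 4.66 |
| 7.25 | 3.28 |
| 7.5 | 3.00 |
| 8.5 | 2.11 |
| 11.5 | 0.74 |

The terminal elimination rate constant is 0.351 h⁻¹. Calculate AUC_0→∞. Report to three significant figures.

Trapezoidal AUC_0→11.5:
  [0→3]: (41.77+14.57)/2 × 3 = 84.51
  [3→6]: (14.57+5.09)/2 × 3 = 29.49
  [6→6.25]: (5.09+4.66)/2 × 0.25 = 1.21875
  [6.25→7.25]: (4.66+3.28)/2 × 1 = 3.97
  [7.25→7.5]: (3.28+3.00)/2 × 0.25 = 0.785
  [7.5→8.5]: (3.00+2.11)/2 × 1 = 2.555
  [8.5→11.5]: (2.11+0.74)/2 × 3 = 4.275
  Sum = 126.80375 mg/L·h
Extrapolated tail: C_last / k_e = 0.74 / 0.351 = 2.108
AUC_0→∞ = 126.80375 + 2.108 = 128.91175 mg/L·h

AUC = 129 mg/L·h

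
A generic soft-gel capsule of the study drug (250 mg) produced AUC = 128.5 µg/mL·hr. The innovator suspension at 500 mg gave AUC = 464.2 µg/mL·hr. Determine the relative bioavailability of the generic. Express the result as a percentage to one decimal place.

F_rel = (AUC_test/D_test) / (AUC_ref/D_ref)
      = (128.5/250) / (464.2/500)
      = 0.514 / 0.9284 = 0.5536 = 55.36%

F_rel = 55.4%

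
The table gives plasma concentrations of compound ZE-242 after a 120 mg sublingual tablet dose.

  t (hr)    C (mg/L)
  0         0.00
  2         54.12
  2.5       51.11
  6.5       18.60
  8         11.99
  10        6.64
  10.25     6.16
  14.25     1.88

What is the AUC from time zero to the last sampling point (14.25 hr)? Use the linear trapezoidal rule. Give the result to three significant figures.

AUC = 279 mg/L·hr

Trapezoidal AUC_0→14.25:
  [0→2]: (0.00+54.12)/2 × 2 = 54.12
  [2→2.5]: (54.12+51.11)/2 × 0.5 = 26.3075
  [2.5→6.5]: (51.11+18.60)/2 × 4 = 139.42
  [6.5→8]: (18.60+11.99)/2 × 1.5 = 22.9425
  [8→10]: (11.99+6.64)/2 × 2 = 18.63
  [10→10.25]: (6.64+6.16)/2 × 0.25 = 1.6
  [10.25→14.25]: (6.16+1.88)/2 × 4 = 16.08
  Sum = 279.1 mg/L·hr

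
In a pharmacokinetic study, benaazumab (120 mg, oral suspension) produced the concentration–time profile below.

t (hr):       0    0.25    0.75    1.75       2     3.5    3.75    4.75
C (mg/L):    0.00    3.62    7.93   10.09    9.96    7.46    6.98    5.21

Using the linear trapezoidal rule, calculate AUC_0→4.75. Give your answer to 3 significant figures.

Trapezoidal AUC_0→4.75:
  [0→0.25]: (0.00+3.62)/2 × 0.25 = 0.4525
  [0.25→0.75]: (3.62+7.93)/2 × 0.5 = 2.8875
  [0.75→1.75]: (7.93+10.09)/2 × 1 = 9.01
  [1.75→2]: (10.09+9.96)/2 × 0.25 = 2.50625
  [2→3.5]: (9.96+7.46)/2 × 1.5 = 13.065
  [3.5→3.75]: (7.46+6.98)/2 × 0.25 = 1.805
  [3.75→4.75]: (6.98+5.21)/2 × 1 = 6.095
  Sum = 35.82125 mg/L·hr

AUC = 35.8 mg/L·hr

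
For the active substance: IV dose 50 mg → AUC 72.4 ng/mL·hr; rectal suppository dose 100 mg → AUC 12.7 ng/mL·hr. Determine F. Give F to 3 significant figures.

F = 0.0877

F = (AUC_ev / D_ev) / (AUC_iv / D_iv)
  = (12.7/100) / (72.4/50)
  = 0.127 / 1.448 = 0.0877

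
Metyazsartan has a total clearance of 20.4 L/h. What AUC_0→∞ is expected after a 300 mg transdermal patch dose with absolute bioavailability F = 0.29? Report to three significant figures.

AUC = 4.26 mg/L·h

AUC_0→∞ = F × Dose / CL
        = 0.29 × 300 / 20.4 = 4.26471 mg/L·h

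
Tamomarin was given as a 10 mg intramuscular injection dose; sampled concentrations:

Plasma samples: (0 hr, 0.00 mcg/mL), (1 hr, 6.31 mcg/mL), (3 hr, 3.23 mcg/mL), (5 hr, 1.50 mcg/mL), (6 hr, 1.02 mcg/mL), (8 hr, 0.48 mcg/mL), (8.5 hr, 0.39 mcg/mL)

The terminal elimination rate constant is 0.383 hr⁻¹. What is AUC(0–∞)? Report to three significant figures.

Trapezoidal AUC_0→8.5:
  [0→1]: (0.00+6.31)/2 × 1 = 3.155
  [1→3]: (6.31+3.23)/2 × 2 = 9.54
  [3→5]: (3.23+1.50)/2 × 2 = 4.73
  [5→6]: (1.50+1.02)/2 × 1 = 1.26
  [6→8]: (1.02+0.48)/2 × 2 = 1.5
  [8→8.5]: (0.48+0.39)/2 × 0.5 = 0.2175
  Sum = 20.4025 mcg/mL·hr
Extrapolated tail: C_last / k_e = 0.39 / 0.383 = 1.018
AUC_0→∞ = 20.4025 + 1.018 = 21.4205 mcg/mL·hr

AUC = 21.4 mcg/mL·hr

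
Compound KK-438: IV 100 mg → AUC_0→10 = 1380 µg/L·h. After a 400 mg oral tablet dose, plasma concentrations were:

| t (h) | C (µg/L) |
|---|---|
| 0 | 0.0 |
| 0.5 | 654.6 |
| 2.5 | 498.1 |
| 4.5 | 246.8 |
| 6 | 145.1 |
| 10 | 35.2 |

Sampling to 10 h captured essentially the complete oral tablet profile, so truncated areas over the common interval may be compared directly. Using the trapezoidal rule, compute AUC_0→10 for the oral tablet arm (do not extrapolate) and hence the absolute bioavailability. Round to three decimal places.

F = 0.492

Trapezoidal AUC_0→10 (oral tablet):
  [0→0.5]: (0.0+654.6)/2 × 0.5 = 163.65
  [0.5→2.5]: (654.6+498.1)/2 × 2 = 1152.7
  [2.5→4.5]: (498.1+246.8)/2 × 2 = 744.9
  [4.5→6]: (246.8+145.1)/2 × 1.5 = 293.925
  [6→10]: (145.1+35.2)/2 × 4 = 360.6
  Sum = 2715.775 µg/L·h
F = (AUC_ev/D_ev)/(AUC_iv/D_iv) = (2715.775/400)/(1380/100) = 6.7894375/13.8 = 0.4920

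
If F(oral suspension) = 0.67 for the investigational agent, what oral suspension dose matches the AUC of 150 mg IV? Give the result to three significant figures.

For equal systemic exposure: F × D_ev = D_iv
D_ev = D_iv / F = 150 / 0.67 = 223.881 mg

D_oral = 224 mg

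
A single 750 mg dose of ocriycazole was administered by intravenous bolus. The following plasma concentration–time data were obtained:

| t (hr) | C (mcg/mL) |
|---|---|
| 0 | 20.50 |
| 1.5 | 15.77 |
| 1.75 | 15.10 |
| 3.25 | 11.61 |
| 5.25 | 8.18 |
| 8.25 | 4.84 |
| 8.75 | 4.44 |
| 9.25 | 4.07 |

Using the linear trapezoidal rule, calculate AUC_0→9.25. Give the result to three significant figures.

AUC = 94.9 mcg/mL·hr

Trapezoidal AUC_0→9.25:
  [0→1.5]: (20.50+15.77)/2 × 1.5 = 27.2025
  [1.5→1.75]: (15.77+15.10)/2 × 0.25 = 3.85875
  [1.75→3.25]: (15.10+11.61)/2 × 1.5 = 20.0325
  [3.25→5.25]: (11.61+8.18)/2 × 2 = 19.79
  [5.25→8.25]: (8.18+4.84)/2 × 3 = 19.53
  [8.25→8.75]: (4.84+4.44)/2 × 0.5 = 2.32
  [8.75→9.25]: (4.44+4.07)/2 × 0.5 = 2.1275
  Sum = 94.86125 mcg/mL·hr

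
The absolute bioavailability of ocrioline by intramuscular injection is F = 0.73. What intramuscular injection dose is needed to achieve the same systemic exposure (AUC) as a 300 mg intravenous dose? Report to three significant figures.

For equal systemic exposure: F × D_ev = D_iv
D_ev = D_iv / F = 300 / 0.73 = 410.959 mg

D_intramuscular = 411 mg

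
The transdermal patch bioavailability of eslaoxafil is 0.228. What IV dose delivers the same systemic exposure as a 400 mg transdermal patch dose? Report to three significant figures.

Systemic exposure from an extravascular dose = F × D_ev, so the equivalent IV dose is F × D_ev.
D_iv = F × D_ev = 0.228 × 400 = 91.2 mg

D_iv = 91.2 mg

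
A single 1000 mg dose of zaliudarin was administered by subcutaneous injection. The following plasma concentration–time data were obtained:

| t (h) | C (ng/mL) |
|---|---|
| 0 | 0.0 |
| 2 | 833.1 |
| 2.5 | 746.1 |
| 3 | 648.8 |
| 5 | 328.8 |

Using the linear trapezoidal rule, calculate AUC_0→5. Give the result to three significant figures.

Trapezoidal AUC_0→5:
  [0→2]: (0.0+833.1)/2 × 2 = 833.1
  [2→2.5]: (833.1+746.1)/2 × 0.5 = 394.8
  [2.5→3]: (746.1+648.8)/2 × 0.5 = 348.725
  [3→5]: (648.8+328.8)/2 × 2 = 977.6
  Sum = 2554.225 ng/mL·h

AUC = 2550 ng/mL·h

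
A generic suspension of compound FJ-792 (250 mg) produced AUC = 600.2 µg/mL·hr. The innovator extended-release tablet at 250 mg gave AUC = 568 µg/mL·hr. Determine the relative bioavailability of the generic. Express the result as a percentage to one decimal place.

F_rel = 105.7%

F_rel = (AUC_test/D_test) / (AUC_ref/D_ref)
      = (600.2/250) / (568/250)
      = 2.4008 / 2.272 = 1.0567 = 105.67%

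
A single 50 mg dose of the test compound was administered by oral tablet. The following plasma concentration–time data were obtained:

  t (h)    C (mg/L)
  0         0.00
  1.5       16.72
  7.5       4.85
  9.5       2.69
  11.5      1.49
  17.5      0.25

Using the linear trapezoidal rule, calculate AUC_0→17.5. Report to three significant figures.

AUC = 94.2 mg/L·h

Trapezoidal AUC_0→17.5:
  [0→1.5]: (0.00+16.72)/2 × 1.5 = 12.54
  [1.5→7.5]: (16.72+4.85)/2 × 6 = 64.71
  [7.5→9.5]: (4.85+2.69)/2 × 2 = 7.54
  [9.5→11.5]: (2.69+1.49)/2 × 2 = 4.18
  [11.5→17.5]: (1.49+0.25)/2 × 6 = 5.22
  Sum = 94.19 mg/L·h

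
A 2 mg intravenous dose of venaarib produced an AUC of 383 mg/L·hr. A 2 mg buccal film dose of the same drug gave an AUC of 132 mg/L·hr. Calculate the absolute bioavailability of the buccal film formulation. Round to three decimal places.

F = (AUC_ev / D_ev) / (AUC_iv / D_iv)
  = (132/2) / (383/2)
  = 66 / 191.5 = 0.3446

F = 0.345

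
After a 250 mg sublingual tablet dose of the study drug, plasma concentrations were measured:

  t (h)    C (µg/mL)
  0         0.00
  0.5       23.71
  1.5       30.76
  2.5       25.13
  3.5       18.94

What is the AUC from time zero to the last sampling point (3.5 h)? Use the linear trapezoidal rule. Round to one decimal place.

AUC = 83.1 µg/mL·h

Trapezoidal AUC_0→3.5:
  [0→0.5]: (0.00+23.71)/2 × 0.5 = 5.9275
  [0.5→1.5]: (23.71+30.76)/2 × 1 = 27.235
  [1.5→2.5]: (30.76+25.13)/2 × 1 = 27.945
  [2.5→3.5]: (25.13+18.94)/2 × 1 = 22.035
  Sum = 83.1425 µg/mL·h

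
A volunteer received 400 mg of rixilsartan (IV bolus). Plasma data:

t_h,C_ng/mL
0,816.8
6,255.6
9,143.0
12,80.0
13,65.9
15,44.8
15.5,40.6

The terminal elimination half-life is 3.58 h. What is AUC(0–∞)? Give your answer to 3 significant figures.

AUC = 4560 ng/mL·h

Trapezoidal AUC_0→15.5:
  [0→6]: (816.8+255.6)/2 × 6 = 3217.2
  [6→9]: (255.6+143.0)/2 × 3 = 597.9
  [9→12]: (143.0+80.0)/2 × 3 = 334.5
  [12→13]: (80.0+65.9)/2 × 1 = 72.95
  [13→15]: (65.9+44.8)/2 × 2 = 110.7
  [15→15.5]: (44.8+40.6)/2 × 0.5 = 21.35
  Sum = 4354.6 ng/mL·h
k_e = ln2 / t½ = 0.693147 / 3.58 = 0.1936 h^-1
Extrapolated tail: C_last / k_e = 40.6 / 0.1936 = 209.711
AUC_0→∞ = 4354.6 + 209.711 = 4564.311 ng/mL·h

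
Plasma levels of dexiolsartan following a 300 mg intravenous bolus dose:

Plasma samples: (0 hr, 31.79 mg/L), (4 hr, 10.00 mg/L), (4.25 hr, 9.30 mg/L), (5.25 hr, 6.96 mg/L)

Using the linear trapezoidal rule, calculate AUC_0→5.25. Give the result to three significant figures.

AUC = 94.1 mg/L·hr

Trapezoidal AUC_0→5.25:
  [0→4]: (31.79+10.00)/2 × 4 = 83.58
  [4→4.25]: (10.00+9.30)/2 × 0.25 = 2.4125
  [4.25→5.25]: (9.30+6.96)/2 × 1 = 8.13
  Sum = 94.1225 mg/L·hr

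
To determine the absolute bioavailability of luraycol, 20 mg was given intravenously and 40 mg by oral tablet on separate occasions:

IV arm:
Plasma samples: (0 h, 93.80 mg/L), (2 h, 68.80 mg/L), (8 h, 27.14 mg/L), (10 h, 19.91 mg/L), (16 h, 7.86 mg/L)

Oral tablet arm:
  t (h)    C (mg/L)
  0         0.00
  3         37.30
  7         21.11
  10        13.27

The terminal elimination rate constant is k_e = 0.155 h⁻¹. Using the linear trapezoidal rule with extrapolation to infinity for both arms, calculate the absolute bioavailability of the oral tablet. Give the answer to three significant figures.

F = 0.245

Trapezoidal AUC_0→16 (IV):
  [0→2]: (93.80+68.80)/2 × 2 = 162.6
  [2→8]: (68.80+27.14)/2 × 6 = 287.82
  [8→10]: (27.14+19.91)/2 × 2 = 47.05
  [10→16]: (19.91+7.86)/2 × 6 = 83.31
  Sum = 580.78 mg/L·h
IV tail: 7.86/0.155 = 50.710; AUC_iv,0→∞ = 580.78 + 50.710 = 631.49 mg/L·h
Trapezoidal AUC_0→10 (oral tablet):
  [0→3]: (0.00+37.30)/2 × 3 = 55.95
  [3→7]: (37.30+21.11)/2 × 4 = 116.82
  [7→10]: (21.11+13.27)/2 × 3 = 51.57
  Sum = 224.34 mg/L·h
oral tablet tail: 13.27/0.155 = 85.613; AUC_ev,0→∞ = 224.34 + 85.613 = 309.953 mg/L·h
F = (AUC_ev/D_ev)/(AUC_iv/D_iv) = (309.953/40)/(631.49/20) = 7.748825/31.5745 = 0.2454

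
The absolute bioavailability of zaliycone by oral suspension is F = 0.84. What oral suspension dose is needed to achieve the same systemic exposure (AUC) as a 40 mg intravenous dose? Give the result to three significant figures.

D_oral = 47.6 mg

For equal systemic exposure: F × D_ev = D_iv
D_ev = D_iv / F = 40 / 0.84 = 47.619 mg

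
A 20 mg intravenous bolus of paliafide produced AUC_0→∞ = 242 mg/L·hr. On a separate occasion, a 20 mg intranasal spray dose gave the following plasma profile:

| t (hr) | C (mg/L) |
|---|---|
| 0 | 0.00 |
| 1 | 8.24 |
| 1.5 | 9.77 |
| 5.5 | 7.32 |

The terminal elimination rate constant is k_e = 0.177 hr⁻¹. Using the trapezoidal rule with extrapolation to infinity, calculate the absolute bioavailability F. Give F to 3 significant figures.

F = 0.348

Trapezoidal AUC_0→5.5 (intranasal spray):
  [0→1]: (0.00+8.24)/2 × 1 = 4.12
  [1→1.5]: (8.24+9.77)/2 × 0.5 = 4.5025
  [1.5→5.5]: (9.77+7.32)/2 × 4 = 34.18
  Sum = 42.8025 mg/L·hr
Tail: C_last/k_e = 7.32/0.177 = 41.356
AUC_0→∞ (intranasal spray) = 42.8025 + 41.356 = 84.1585 mg/L·hr
F = (AUC_ev/D_ev)/(AUC_iv/D_iv) = (84.1585/20)/(242/20) = 4.207925/12.1 = 0.3478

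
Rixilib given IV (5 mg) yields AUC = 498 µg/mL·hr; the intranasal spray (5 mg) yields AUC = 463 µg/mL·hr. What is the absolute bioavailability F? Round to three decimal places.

F = 0.930

F = (AUC_ev / D_ev) / (AUC_iv / D_iv)
  = (463/5) / (498/5)
  = 92.6 / 99.6 = 0.9297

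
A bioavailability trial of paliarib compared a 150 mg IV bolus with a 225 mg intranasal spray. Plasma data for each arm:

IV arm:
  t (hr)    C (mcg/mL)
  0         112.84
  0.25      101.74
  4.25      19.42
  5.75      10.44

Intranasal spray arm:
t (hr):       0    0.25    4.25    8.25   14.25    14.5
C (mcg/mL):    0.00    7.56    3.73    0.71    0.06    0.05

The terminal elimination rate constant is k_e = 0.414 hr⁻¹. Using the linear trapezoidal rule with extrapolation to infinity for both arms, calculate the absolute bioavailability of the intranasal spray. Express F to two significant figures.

F = 0.073

Trapezoidal AUC_0→5.75 (IV):
  [0→0.25]: (112.84+101.74)/2 × 0.25 = 26.8225
  [0.25→4.25]: (101.74+19.42)/2 × 4 = 242.32
  [4.25→5.75]: (19.42+10.44)/2 × 1.5 = 22.395
  Sum = 291.5375 mcg/mL·hr
IV tail: 10.44/0.414 = 25.217; AUC_iv,0→∞ = 291.5375 + 25.217 = 316.7545 mcg/mL·hr
Trapezoidal AUC_0→14.5 (intranasal spray):
  [0→0.25]: (0.00+7.56)/2 × 0.25 = 0.945
  [0.25→4.25]: (7.56+3.73)/2 × 4 = 22.58
  [4.25→8.25]: (3.73+0.71)/2 × 4 = 8.88
  [8.25→14.25]: (0.71+0.06)/2 × 6 = 2.31
  [14.25→14.5]: (0.06+0.05)/2 × 0.25 = 0.01375
  Sum = 34.72875 mcg/mL·hr
intranasal spray tail: 0.05/0.414 = 0.121; AUC_ev,0→∞ = 34.72875 + 0.121 = 34.84975 mcg/mL·hr
F = (AUC_ev/D_ev)/(AUC_iv/D_iv) = (34.84975/225)/(316.7545/150) = 0.154888/2.1117 = 0.0733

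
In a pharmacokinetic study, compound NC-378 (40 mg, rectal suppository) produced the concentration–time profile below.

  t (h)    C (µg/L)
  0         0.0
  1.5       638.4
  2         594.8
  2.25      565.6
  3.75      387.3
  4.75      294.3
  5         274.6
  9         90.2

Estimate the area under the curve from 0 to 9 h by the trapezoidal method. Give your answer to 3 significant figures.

Trapezoidal AUC_0→9:
  [0→1.5]: (0.0+638.4)/2 × 1.5 = 478.8
  [1.5→2]: (638.4+594.8)/2 × 0.5 = 308.3
  [2→2.25]: (594.8+565.6)/2 × 0.25 = 145.05
  [2.25→3.75]: (565.6+387.3)/2 × 1.5 = 714.675
  [3.75→4.75]: (387.3+294.3)/2 × 1 = 340.8
  [4.75→5]: (294.3+274.6)/2 × 0.25 = 71.1125
  [5→9]: (274.6+90.2)/2 × 4 = 729.6
  Sum = 2788.3375 µg/L·h

AUC = 2790 µg/L·h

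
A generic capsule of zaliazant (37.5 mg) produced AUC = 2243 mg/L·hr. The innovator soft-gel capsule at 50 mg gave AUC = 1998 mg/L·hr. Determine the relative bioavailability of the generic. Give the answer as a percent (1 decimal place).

F_rel = 149.7%

F_rel = (AUC_test/D_test) / (AUC_ref/D_ref)
      = (2243/37.5) / (1998/50)
      = 59.8133 / 39.96 = 1.4968 = 149.68%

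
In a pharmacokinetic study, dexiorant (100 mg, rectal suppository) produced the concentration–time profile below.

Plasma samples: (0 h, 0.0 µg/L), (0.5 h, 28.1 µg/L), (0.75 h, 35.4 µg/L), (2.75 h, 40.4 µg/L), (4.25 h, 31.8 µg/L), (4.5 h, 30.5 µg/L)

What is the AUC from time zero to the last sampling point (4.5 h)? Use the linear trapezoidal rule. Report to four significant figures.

Trapezoidal AUC_0→4.5:
  [0→0.5]: (0.0+28.1)/2 × 0.5 = 7.025
  [0.5→0.75]: (28.1+35.4)/2 × 0.25 = 7.9375
  [0.75→2.75]: (35.4+40.4)/2 × 2 = 75.8
  [2.75→4.25]: (40.4+31.8)/2 × 1.5 = 54.15
  [4.25→4.5]: (31.8+30.5)/2 × 0.25 = 7.7875
  Sum = 152.7 µg/L·h

AUC = 152.7 µg/L·h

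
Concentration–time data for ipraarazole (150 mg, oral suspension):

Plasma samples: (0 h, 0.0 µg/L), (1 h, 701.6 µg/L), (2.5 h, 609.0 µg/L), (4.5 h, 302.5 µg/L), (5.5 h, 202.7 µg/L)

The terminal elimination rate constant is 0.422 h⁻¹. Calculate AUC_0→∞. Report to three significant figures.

AUC = 2980 µg/L·h

Trapezoidal AUC_0→5.5:
  [0→1]: (0.0+701.6)/2 × 1 = 350.8
  [1→2.5]: (701.6+609.0)/2 × 1.5 = 982.95
  [2.5→4.5]: (609.0+302.5)/2 × 2 = 911.5
  [4.5→5.5]: (302.5+202.7)/2 × 1 = 252.6
  Sum = 2497.85 µg/L·h
Extrapolated tail: C_last / k_e = 202.7 / 0.422 = 480.332
AUC_0→∞ = 2497.85 + 480.332 = 2978.182 µg/L·h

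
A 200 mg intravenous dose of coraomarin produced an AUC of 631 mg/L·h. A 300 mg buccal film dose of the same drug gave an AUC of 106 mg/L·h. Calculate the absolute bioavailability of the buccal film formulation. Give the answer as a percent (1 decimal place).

F = (AUC_ev / D_ev) / (AUC_iv / D_iv)
  = (106/300) / (631/200)
  = 0.353333 / 3.155 = 0.1120
  = 11.20%

F = 11.2%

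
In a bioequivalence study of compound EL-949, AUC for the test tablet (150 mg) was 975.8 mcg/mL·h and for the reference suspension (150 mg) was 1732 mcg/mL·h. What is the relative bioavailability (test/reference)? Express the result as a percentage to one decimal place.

F_rel = (AUC_test/D_test) / (AUC_ref/D_ref)
      = (975.8/150) / (1732/150)
      = 6.50533 / 11.5467 = 0.5634 = 56.34%

F_rel = 56.3%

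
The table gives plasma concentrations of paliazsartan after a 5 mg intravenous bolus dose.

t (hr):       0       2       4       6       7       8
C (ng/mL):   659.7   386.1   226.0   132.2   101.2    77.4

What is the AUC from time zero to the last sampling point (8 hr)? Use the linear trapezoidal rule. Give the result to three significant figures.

Trapezoidal AUC_0→8:
  [0→2]: (659.7+386.1)/2 × 2 = 1045.8
  [2→4]: (386.1+226.0)/2 × 2 = 612.1
  [4→6]: (226.0+132.2)/2 × 2 = 358.2
  [6→7]: (132.2+101.2)/2 × 1 = 116.7
  [7→8]: (101.2+77.4)/2 × 1 = 89.3
  Sum = 2222.1 ng/mL·hr

AUC = 2220 ng/mL·hr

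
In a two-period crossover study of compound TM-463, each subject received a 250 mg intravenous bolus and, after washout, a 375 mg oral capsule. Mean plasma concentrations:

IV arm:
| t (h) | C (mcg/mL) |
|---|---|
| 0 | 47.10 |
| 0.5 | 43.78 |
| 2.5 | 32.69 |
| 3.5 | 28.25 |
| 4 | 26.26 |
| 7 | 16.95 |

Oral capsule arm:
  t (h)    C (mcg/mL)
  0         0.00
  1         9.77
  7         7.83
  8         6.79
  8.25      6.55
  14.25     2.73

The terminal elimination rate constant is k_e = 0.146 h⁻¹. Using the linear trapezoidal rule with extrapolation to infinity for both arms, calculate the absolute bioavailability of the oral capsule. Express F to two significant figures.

Trapezoidal AUC_0→7 (IV):
  [0→0.5]: (47.10+43.78)/2 × 0.5 = 22.72
  [0.5→2.5]: (43.78+32.69)/2 × 2 = 76.47
  [2.5→3.5]: (32.69+28.25)/2 × 1 = 30.47
  [3.5→4]: (28.25+26.26)/2 × 0.5 = 13.6275
  [4→7]: (26.26+16.95)/2 × 3 = 64.815
  Sum = 208.1025 mcg/mL·h
IV tail: 16.95/0.146 = 116.096; AUC_iv,0→∞ = 208.1025 + 116.096 = 324.1985 mcg/mL·h
Trapezoidal AUC_0→14.25 (oral capsule):
  [0→1]: (0.00+9.77)/2 × 1 = 4.885
  [1→7]: (9.77+7.83)/2 × 6 = 52.8
  [7→8]: (7.83+6.79)/2 × 1 = 7.31
  [8→8.25]: (6.79+6.55)/2 × 0.25 = 1.6675
  [8.25→14.25]: (6.55+2.73)/2 × 6 = 27.84
  Sum = 94.5025 mcg/mL·h
oral capsule tail: 2.73/0.146 = 18.699; AUC_ev,0→∞ = 94.5025 + 18.699 = 113.2015 mcg/mL·h
F = (AUC_ev/D_ev)/(AUC_iv/D_iv) = (113.2015/375)/(324.1985/250) = 0.301871/1.296794 = 0.2328

F = 0.23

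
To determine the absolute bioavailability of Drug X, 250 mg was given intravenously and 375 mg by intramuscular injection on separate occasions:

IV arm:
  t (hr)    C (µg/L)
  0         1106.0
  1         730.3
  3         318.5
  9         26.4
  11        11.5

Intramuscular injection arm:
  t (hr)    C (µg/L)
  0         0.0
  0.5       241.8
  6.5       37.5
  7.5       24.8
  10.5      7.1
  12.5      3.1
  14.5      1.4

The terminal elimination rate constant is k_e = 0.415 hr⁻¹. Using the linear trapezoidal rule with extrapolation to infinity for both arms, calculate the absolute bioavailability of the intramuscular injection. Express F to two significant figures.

F = 0.22

Trapezoidal AUC_0→11 (IV):
  [0→1]: (1106.0+730.3)/2 × 1 = 918.15
  [1→3]: (730.3+318.5)/2 × 2 = 1048.8
  [3→9]: (318.5+26.4)/2 × 6 = 1034.7
  [9→11]: (26.4+11.5)/2 × 2 = 37.9
  Sum = 3039.55 µg/L·hr
IV tail: 11.5/0.415 = 27.711; AUC_iv,0→∞ = 3039.55 + 27.711 = 3067.261 µg/L·hr
Trapezoidal AUC_0→14.5 (intramuscular injection):
  [0→0.5]: (0.0+241.8)/2 × 0.5 = 60.45
  [0.5→6.5]: (241.8+37.5)/2 × 6 = 837.9
  [6.5→7.5]: (37.5+24.8)/2 × 1 = 31.15
  [7.5→10.5]: (24.8+7.1)/2 × 3 = 47.85
  [10.5→12.5]: (7.1+3.1)/2 × 2 = 10.2
  [12.5→14.5]: (3.1+1.4)/2 × 2 = 4.5
  Sum = 992.05 µg/L·hr
intramuscular injection tail: 1.4/0.415 = 3.373; AUC_ev,0→∞ = 992.05 + 3.373 = 995.423 µg/L·hr
F = (AUC_ev/D_ev)/(AUC_iv/D_iv) = (995.423/375)/(3067.261/250) = 2.65446/12.269044 = 0.2164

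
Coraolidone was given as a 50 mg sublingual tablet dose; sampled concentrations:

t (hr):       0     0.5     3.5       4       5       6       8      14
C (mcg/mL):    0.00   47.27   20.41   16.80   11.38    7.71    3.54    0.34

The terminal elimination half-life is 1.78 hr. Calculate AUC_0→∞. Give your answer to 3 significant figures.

Trapezoidal AUC_0→14:
  [0→0.5]: (0.00+47.27)/2 × 0.5 = 11.8175
  [0.5→3.5]: (47.27+20.41)/2 × 3 = 101.52
  [3.5→4]: (20.41+16.80)/2 × 0.5 = 9.3025
  [4→5]: (16.80+11.38)/2 × 1 = 14.09
  [5→6]: (11.38+7.71)/2 × 1 = 9.545
  [6→8]: (7.71+3.54)/2 × 2 = 11.25
  [8→14]: (3.54+0.34)/2 × 6 = 11.64
  Sum = 169.165 mcg/mL·hr
k_e = ln2 / t½ = 0.693147 / 1.78 = 0.3894 hr^-1
Extrapolated tail: C_last / k_e = 0.34 / 0.3894 = 0.873
AUC_0→∞ = 169.165 + 0.873 = 170.038 mcg/mL·hr

AUC = 170 mcg/mL·hr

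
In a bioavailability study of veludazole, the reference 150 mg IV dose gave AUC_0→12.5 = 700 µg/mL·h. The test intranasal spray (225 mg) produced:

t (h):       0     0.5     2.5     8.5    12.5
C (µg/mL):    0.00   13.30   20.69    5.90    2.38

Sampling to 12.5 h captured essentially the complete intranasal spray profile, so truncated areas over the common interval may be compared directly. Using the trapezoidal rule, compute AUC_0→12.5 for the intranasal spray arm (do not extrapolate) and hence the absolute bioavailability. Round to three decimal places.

Trapezoidal AUC_0→12.5 (intranasal spray):
  [0→0.5]: (0.00+13.30)/2 × 0.5 = 3.325
  [0.5→2.5]: (13.30+20.69)/2 × 2 = 33.99
  [2.5→8.5]: (20.69+5.90)/2 × 6 = 79.77
  [8.5→12.5]: (5.90+2.38)/2 × 4 = 16.56
  Sum = 133.645 µg/mL·h
F = (AUC_ev/D_ev)/(AUC_iv/D_iv) = (133.645/225)/(700/150) = 0.593978/4.66667 = 0.1273

F = 0.127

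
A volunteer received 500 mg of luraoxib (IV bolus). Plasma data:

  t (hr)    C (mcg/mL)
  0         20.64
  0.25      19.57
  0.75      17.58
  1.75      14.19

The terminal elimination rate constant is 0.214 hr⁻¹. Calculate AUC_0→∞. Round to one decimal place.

AUC = 96.5 mcg/mL·hr

Trapezoidal AUC_0→1.75:
  [0→0.25]: (20.64+19.57)/2 × 0.25 = 5.02625
  [0.25→0.75]: (19.57+17.58)/2 × 0.5 = 9.2875
  [0.75→1.75]: (17.58+14.19)/2 × 1 = 15.885
  Sum = 30.19875 mcg/mL·hr
Extrapolated tail: C_last / k_e = 14.19 / 0.214 = 66.308
AUC_0→∞ = 30.19875 + 66.308 = 96.50675 mcg/mL·hr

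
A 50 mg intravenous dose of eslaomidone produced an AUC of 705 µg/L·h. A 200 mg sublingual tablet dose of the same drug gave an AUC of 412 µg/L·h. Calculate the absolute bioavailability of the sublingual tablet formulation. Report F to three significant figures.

F = (AUC_ev / D_ev) / (AUC_iv / D_iv)
  = (412/200) / (705/50)
  = 2.06 / 14.1 = 0.1461

F = 0.146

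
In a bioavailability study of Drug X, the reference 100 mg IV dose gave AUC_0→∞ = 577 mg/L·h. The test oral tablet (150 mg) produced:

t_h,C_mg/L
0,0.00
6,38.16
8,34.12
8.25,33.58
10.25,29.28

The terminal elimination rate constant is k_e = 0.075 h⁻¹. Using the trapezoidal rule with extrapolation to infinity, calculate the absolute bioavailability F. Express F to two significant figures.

F = 0.75

Trapezoidal AUC_0→10.25 (oral tablet):
  [0→6]: (0.00+38.16)/2 × 6 = 114.48
  [6→8]: (38.16+34.12)/2 × 2 = 72.28
  [8→8.25]: (34.12+33.58)/2 × 0.25 = 8.4625
  [8.25→10.25]: (33.58+29.28)/2 × 2 = 62.86
  Sum = 258.0825 mg/L·h
Tail: C_last/k_e = 29.28/0.075 = 390.400
AUC_0→∞ (oral tablet) = 258.0825 + 390.400 = 648.4825 mg/L·h
F = (AUC_ev/D_ev)/(AUC_iv/D_iv) = (648.4825/150)/(577/100) = 4.32322/5.77 = 0.7493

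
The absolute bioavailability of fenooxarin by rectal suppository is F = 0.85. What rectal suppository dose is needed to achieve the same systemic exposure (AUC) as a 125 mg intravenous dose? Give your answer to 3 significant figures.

For equal systemic exposure: F × D_ev = D_iv
D_ev = D_iv / F = 125 / 0.85 = 147.059 mg

D_rectal = 147 mg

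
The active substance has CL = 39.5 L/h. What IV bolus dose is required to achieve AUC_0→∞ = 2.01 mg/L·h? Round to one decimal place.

Dose_iv = CL × AUC_0→∞
     = 39.5 × 2.01 = 79.395 mg

Dose = 79.4 mg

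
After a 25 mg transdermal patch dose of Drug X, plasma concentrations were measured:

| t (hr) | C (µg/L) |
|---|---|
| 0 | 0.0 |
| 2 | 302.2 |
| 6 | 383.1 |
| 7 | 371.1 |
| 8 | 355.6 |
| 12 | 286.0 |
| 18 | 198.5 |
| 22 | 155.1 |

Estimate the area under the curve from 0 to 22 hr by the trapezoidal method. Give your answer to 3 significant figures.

AUC = 5860 µg/L·hr

Trapezoidal AUC_0→22:
  [0→2]: (0.0+302.2)/2 × 2 = 302.2
  [2→6]: (302.2+383.1)/2 × 4 = 1370.6
  [6→7]: (383.1+371.1)/2 × 1 = 377.1
  [7→8]: (371.1+355.6)/2 × 1 = 363.35
  [8→12]: (355.6+286.0)/2 × 4 = 1283.2
  [12→18]: (286.0+198.5)/2 × 6 = 1453.5
  [18→22]: (198.5+155.1)/2 × 4 = 707.2
  Sum = 5857.15 µg/L·hr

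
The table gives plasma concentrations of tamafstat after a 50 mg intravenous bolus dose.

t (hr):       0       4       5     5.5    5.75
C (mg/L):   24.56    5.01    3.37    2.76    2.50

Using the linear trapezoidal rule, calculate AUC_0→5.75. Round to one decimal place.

Trapezoidal AUC_0→5.75:
  [0→4]: (24.56+5.01)/2 × 4 = 59.14
  [4→5]: (5.01+3.37)/2 × 1 = 4.19
  [5→5.5]: (3.37+2.76)/2 × 0.5 = 1.5325
  [5.5→5.75]: (2.76+2.50)/2 × 0.25 = 0.6575
  Sum = 65.52 mg/L·hr

AUC = 65.5 mg/L·hr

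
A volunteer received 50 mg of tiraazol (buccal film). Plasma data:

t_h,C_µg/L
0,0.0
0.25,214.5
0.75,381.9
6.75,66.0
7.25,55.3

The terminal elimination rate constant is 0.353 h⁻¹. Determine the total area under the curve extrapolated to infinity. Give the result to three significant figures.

Trapezoidal AUC_0→7.25:
  [0→0.25]: (0.0+214.5)/2 × 0.25 = 26.8125
  [0.25→0.75]: (214.5+381.9)/2 × 0.5 = 149.1
  [0.75→6.75]: (381.9+66.0)/2 × 6 = 1343.7
  [6.75→7.25]: (66.0+55.3)/2 × 0.5 = 30.325
  Sum = 1549.9375 µg/L·h
Extrapolated tail: C_last / k_e = 55.3 / 0.353 = 156.657
AUC_0→∞ = 1549.9375 + 156.657 = 1706.5945 µg/L·h

AUC = 1710 µg/L·h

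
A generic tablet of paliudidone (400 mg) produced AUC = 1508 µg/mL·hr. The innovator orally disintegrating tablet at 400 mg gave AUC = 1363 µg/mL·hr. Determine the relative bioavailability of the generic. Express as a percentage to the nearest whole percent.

F_rel = (AUC_test/D_test) / (AUC_ref/D_ref)
      = (1508/400) / (1363/400)
      = 3.77 / 3.4075 = 1.1064 = 110.64%

F_rel = 111%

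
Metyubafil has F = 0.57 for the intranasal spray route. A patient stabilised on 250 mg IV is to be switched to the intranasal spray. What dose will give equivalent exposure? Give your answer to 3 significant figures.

D_intranasal = 439 mg

For equal systemic exposure: F × D_ev = D_iv
D_ev = D_iv / F = 250 / 0.57 = 438.596 mg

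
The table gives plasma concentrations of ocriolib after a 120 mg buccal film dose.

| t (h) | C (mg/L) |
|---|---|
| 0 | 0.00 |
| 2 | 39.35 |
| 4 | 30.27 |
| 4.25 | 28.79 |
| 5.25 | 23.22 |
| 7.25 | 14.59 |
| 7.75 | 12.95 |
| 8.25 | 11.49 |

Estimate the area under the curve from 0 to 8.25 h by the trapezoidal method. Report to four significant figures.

AUC = 193.2 mg/L·h

Trapezoidal AUC_0→8.25:
  [0→2]: (0.00+39.35)/2 × 2 = 39.35
  [2→4]: (39.35+30.27)/2 × 2 = 69.62
  [4→4.25]: (30.27+28.79)/2 × 0.25 = 7.3825
  [4.25→5.25]: (28.79+23.22)/2 × 1 = 26.005
  [5.25→7.25]: (23.22+14.59)/2 × 2 = 37.81
  [7.25→7.75]: (14.59+12.95)/2 × 0.5 = 6.885
  [7.75→8.25]: (12.95+11.49)/2 × 0.5 = 6.11
  Sum = 193.1625 mg/L·h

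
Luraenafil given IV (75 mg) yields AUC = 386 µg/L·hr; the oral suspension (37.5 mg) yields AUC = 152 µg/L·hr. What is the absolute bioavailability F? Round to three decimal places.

F = 0.788

F = (AUC_ev / D_ev) / (AUC_iv / D_iv)
  = (152/37.5) / (386/75)
  = 4.05333 / 5.14667 = 0.7876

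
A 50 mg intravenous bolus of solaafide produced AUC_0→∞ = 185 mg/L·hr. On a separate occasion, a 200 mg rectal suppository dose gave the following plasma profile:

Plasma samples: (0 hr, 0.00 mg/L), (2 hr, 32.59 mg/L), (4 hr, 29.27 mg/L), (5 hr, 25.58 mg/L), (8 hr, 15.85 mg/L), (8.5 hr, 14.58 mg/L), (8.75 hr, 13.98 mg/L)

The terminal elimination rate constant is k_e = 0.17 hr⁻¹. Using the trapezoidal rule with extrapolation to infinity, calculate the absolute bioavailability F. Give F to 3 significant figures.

F = 0.375

Trapezoidal AUC_0→8.75 (rectal suppository):
  [0→2]: (0.00+32.59)/2 × 2 = 32.59
  [2→4]: (32.59+29.27)/2 × 2 = 61.86
  [4→5]: (29.27+25.58)/2 × 1 = 27.425
  [5→8]: (25.58+15.85)/2 × 3 = 62.145
  [8→8.5]: (15.85+14.58)/2 × 0.5 = 7.6075
  [8.5→8.75]: (14.58+13.98)/2 × 0.25 = 3.57
  Sum = 195.1975 mg/L·hr
Tail: C_last/k_e = 13.98/0.17 = 82.235
AUC_0→∞ (rectal suppository) = 195.1975 + 82.235 = 277.4325 mg/L·hr
F = (AUC_ev/D_ev)/(AUC_iv/D_iv) = (277.4325/200)/(185/50) = 1.3871625/3.7 = 0.3749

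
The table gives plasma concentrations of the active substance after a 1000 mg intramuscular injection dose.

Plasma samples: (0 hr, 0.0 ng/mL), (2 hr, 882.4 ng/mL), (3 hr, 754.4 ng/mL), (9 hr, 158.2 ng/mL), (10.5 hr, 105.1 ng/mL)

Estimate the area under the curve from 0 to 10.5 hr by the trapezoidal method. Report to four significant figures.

Trapezoidal AUC_0→10.5:
  [0→2]: (0.0+882.4)/2 × 2 = 882.4
  [2→3]: (882.4+754.4)/2 × 1 = 818.4
  [3→9]: (754.4+158.2)/2 × 6 = 2737.8
  [9→10.5]: (158.2+105.1)/2 × 1.5 = 197.475
  Sum = 4636.075 ng/mL·hr

AUC = 4636 ng/mL·hr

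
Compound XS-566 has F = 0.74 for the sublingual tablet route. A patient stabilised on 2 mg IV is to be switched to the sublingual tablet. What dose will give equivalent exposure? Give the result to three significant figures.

For equal systemic exposure: F × D_ev = D_iv
D_ev = D_iv / F = 2 / 0.74 = 2.7027 mg

D_sublingual = 2.70 mg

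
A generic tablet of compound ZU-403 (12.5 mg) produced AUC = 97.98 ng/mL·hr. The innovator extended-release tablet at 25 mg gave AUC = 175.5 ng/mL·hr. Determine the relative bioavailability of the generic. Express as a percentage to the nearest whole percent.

F_rel = (AUC_test/D_test) / (AUC_ref/D_ref)
      = (97.98/12.5) / (175.5/25)
      = 7.8384 / 7.02 = 1.1166 = 111.66%

F_rel = 112%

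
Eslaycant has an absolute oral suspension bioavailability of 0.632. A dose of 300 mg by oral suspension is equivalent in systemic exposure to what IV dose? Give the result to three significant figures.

D_iv = 190 mg

Systemic exposure from an extravascular dose = F × D_ev, so the equivalent IV dose is F × D_ev.
D_iv = F × D_ev = 0.632 × 300 = 189.6 mg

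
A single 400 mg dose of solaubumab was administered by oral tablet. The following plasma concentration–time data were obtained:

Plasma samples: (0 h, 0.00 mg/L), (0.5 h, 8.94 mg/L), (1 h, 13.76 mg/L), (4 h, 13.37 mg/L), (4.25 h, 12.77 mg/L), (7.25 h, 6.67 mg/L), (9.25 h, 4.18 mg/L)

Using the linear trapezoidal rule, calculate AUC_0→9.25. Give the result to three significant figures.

AUC = 91.9 mg/L·h

Trapezoidal AUC_0→9.25:
  [0→0.5]: (0.00+8.94)/2 × 0.5 = 2.235
  [0.5→1]: (8.94+13.76)/2 × 0.5 = 5.675
  [1→4]: (13.76+13.37)/2 × 3 = 40.695
  [4→4.25]: (13.37+12.77)/2 × 0.25 = 3.2675
  [4.25→7.25]: (12.77+6.67)/2 × 3 = 29.16
  [7.25→9.25]: (6.67+4.18)/2 × 2 = 10.85
  Sum = 91.8825 mg/L·h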